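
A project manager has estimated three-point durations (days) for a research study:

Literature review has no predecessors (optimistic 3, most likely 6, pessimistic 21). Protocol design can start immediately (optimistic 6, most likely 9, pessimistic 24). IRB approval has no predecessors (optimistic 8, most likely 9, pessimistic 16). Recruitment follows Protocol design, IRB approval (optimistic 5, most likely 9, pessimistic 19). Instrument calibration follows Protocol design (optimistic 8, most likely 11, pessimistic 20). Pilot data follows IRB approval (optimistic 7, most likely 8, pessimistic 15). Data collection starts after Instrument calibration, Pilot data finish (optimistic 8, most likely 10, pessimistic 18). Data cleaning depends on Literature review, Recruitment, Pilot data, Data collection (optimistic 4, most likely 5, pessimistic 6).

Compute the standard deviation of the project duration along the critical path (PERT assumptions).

te_Literature review = (3 + 4·6 + 21)/6 = 48/6 = 8; σ²_Literature review = ((21−3)/6)² = 9.000
te_Protocol design = (6 + 4·9 + 24)/6 = 66/6 = 11; σ²_Protocol design = ((24−6)/6)² = 9.000
te_IRB approval = (8 + 4·9 + 16)/6 = 60/6 = 10; σ²_IRB approval = ((16−8)/6)² = 1.778
te_Recruitment = (5 + 4·9 + 19)/6 = 60/6 = 10; σ²_Recruitment = ((19−5)/6)² = 5.444
te_Instrument calibration = (8 + 4·11 + 20)/6 = 72/6 = 12; σ²_Instrument calibration = ((20−8)/6)² = 4.000
te_Pilot data = (7 + 4·8 + 15)/6 = 54/6 = 9; σ²_Pilot data = ((15−7)/6)² = 1.778
te_Data collection = (8 + 4·10 + 18)/6 = 66/6 = 11; σ²_Data collection = ((18−8)/6)² = 2.778
te_Data cleaning = (4 + 4·5 + 6)/6 = 30/6 = 5; σ²_Data cleaning = ((6−4)/6)² = 0.111

Forward pass:
ES_Literature review = 0; EF_Literature review = 8
ES_Protocol design = 0; EF_Protocol design = 11
ES_IRB approval = 0; EF_IRB approval = 10
ES_Recruitment = max(EF_Protocol design=11, EF_IRB approval=10) = 11; EF_Recruitment = 11+10 = 21
ES_Instrument calibration = 11; EF_Instrument calibration = 11+12 = 23
ES_Pilot data = 10; EF_Pilot data = 10+9 = 19
ES_Data collection = max(EF_Instrument calibration=23, EF_Pilot data=19) = 23; EF_Data collection = 23+11 = 34
ES_Data cleaning = max(EF_Literature review=8, EF_Recruitment=21, EF_Pilot data=19, EF_Data collection=34) = 34; EF_Data cleaning = 34+5 = 39
Expected project duration μ = 39 days. Critical path: Protocol design → Instrument calibration → Data collection → Data cleaning.

Variance along critical path = 9.000 + 4.000 + 2.778 + 0.111 = 15.889
σ = √15.889 = 3.986 days

3.99 days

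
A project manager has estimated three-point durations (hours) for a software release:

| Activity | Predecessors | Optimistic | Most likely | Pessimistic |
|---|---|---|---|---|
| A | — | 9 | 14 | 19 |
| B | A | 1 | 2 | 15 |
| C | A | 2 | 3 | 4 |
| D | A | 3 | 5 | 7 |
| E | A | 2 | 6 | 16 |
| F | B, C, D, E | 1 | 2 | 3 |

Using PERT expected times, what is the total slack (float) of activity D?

2 hours

te_A = (9 + 4·14 + 19)/6 = 84/6 = 14
te_B = (1 + 4·2 + 15)/6 = 24/6 = 4
te_C = (2 + 4·3 + 4)/6 = 18/6 = 3
te_D = (3 + 4·5 + 7)/6 = 30/6 = 5
te_E = (2 + 4·6 + 16)/6 = 42/6 = 7
te_F = (1 + 4·2 + 3)/6 = 12/6 = 2

Forward pass:
ES_A = 0; EF_A = 14
ES_B = 14; EF_B = 14+4 = 18
ES_C = 14; EF_C = 14+3 = 17
ES_D = 14; EF_D = 14+5 = 19
ES_E = 14; EF_E = 14+7 = 21
ES_F = max(EF_B=18, EF_C=17, EF_D=19, EF_E=21) = 21; EF_F = 21+2 = 23
Expected project duration μ = 23 hours. Critical path: A → E → F.

Backward pass:
LF_F = 23; LS_F = 23−2 = 21
LF_E = LS_F = 21; LS_E = 21−7 = 14
LF_D = LS_F = 21; LS_D = 21−5 = 16
LF_C = LS_F = 21; LS_C = 21−3 = 18
LF_B = LS_F = 21; LS_B = 21−4 = 17
LF_A = min(LS_B=17, LS_C=18, LS_D=16, LS_E=14) = 14; LS_A = 14−14 = 0
Slack_D = LS_D − ES_D = 16 − 14 = 2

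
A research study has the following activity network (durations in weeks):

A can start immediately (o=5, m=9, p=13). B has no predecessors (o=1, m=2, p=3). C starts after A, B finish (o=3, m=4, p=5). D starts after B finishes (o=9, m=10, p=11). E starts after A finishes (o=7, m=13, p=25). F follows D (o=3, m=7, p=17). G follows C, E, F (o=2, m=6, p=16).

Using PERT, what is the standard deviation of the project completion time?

4.03 weeks

te_A = (5 + 4·9 + 13)/6 = 54/6 = 9; σ²_A = ((13−5)/6)² = 1.778
te_B = (1 + 4·2 + 3)/6 = 12/6 = 2; σ²_B = ((3−1)/6)² = 0.111
te_C = (3 + 4·4 + 5)/6 = 24/6 = 4; σ²_C = ((5−3)/6)² = 0.111
te_D = (9 + 4·10 + 11)/6 = 60/6 = 10; σ²_D = ((11−9)/6)² = 0.111
te_E = (7 + 4·13 + 25)/6 = 84/6 = 14; σ²_E = ((25−7)/6)² = 9.000
te_F = (3 + 4·7 + 17)/6 = 48/6 = 8; σ²_F = ((17−3)/6)² = 5.444
te_G = (2 + 4·6 + 16)/6 = 42/6 = 7; σ²_G = ((16−2)/6)² = 5.444

Forward pass:
ES_A = 0; EF_A = 9
ES_B = 0; EF_B = 2
ES_C = max(EF_A=9, EF_B=2) = 9; EF_C = 9+4 = 13
ES_D = 2; EF_D = 2+10 = 12
ES_E = 9; EF_E = 9+14 = 23
ES_F = 12; EF_F = 12+8 = 20
ES_G = max(EF_C=13, EF_E=23, EF_F=20) = 23; EF_G = 23+7 = 30
Expected project duration μ = 30 weeks. Critical path: A → E → G.

Variance along critical path = 1.778 + 9.000 + 5.444 = 16.222
σ = √16.222 = 4.028 weeks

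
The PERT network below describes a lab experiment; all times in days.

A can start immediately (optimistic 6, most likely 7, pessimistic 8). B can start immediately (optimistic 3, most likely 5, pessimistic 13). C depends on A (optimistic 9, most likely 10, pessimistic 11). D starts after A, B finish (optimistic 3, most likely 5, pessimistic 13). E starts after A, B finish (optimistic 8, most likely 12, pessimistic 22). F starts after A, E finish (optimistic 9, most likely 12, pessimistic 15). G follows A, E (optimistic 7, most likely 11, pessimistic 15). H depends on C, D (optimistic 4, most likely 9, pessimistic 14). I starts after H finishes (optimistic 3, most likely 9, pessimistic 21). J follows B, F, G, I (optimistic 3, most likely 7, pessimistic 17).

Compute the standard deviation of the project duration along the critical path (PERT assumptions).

te_A = (6 + 4·7 + 8)/6 = 42/6 = 7; σ²_A = ((8−6)/6)² = 0.111
te_B = (3 + 4·5 + 13)/6 = 36/6 = 6; σ²_B = ((13−3)/6)² = 2.778
te_C = (9 + 4·10 + 11)/6 = 60/6 = 10; σ²_C = ((11−9)/6)² = 0.111
te_D = (3 + 4·5 + 13)/6 = 36/6 = 6; σ²_D = ((13−3)/6)² = 2.778
te_E = (8 + 4·12 + 22)/6 = 78/6 = 13; σ²_E = ((22−8)/6)² = 5.444
te_F = (9 + 4·12 + 15)/6 = 72/6 = 12; σ²_F = ((15−9)/6)² = 1.000
te_G = (7 + 4·11 + 15)/6 = 66/6 = 11; σ²_G = ((15−7)/6)² = 1.778
te_H = (4 + 4·9 + 14)/6 = 54/6 = 9; σ²_H = ((14−4)/6)² = 2.778
te_I = (3 + 4·9 + 21)/6 = 60/6 = 10; σ²_I = ((21−3)/6)² = 9.000
te_J = (3 + 4·7 + 17)/6 = 48/6 = 8; σ²_J = ((17−3)/6)² = 5.444

Forward pass:
ES_A = 0; EF_A = 7
ES_B = 0; EF_B = 6
ES_C = 7; EF_C = 7+10 = 17
ES_D = max(EF_A=7, EF_B=6) = 7; EF_D = 7+6 = 13
ES_E = max(EF_A=7, EF_B=6) = 7; EF_E = 7+13 = 20
ES_F = max(EF_A=7, EF_E=20) = 20; EF_F = 20+12 = 32
ES_G = max(EF_A=7, EF_E=20) = 20; EF_G = 20+11 = 31
ES_H = max(EF_C=17, EF_D=13) = 17; EF_H = 17+9 = 26
ES_I = 26; EF_I = 26+10 = 36
ES_J = max(EF_B=6, EF_F=32, EF_G=31, EF_I=36) = 36; EF_J = 36+8 = 44
Expected project duration μ = 44 days. Critical path: A → C → H → I → J.

Variance along critical path = 0.111 + 0.111 + 2.778 + 9.000 + 5.444 = 17.444
σ = √17.444 = 4.177 days

4.18 days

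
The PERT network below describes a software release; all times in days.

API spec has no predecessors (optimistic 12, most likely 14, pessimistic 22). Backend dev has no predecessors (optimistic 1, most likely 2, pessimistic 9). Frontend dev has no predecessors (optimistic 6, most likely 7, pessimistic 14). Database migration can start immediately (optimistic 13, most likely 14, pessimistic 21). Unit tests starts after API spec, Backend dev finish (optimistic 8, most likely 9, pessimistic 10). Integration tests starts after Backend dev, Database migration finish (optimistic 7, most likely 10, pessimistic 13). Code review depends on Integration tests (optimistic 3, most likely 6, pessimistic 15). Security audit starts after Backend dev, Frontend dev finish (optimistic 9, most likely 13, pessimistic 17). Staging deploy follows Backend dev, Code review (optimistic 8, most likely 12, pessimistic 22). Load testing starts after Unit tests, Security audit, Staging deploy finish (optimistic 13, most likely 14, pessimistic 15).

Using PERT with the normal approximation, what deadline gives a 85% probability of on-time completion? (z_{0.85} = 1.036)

te_API spec = (12 + 4·14 + 22)/6 = 90/6 = 15; σ²_API spec = ((22−12)/6)² = 2.778
te_Backend dev = (1 + 4·2 + 9)/6 = 18/6 = 3; σ²_Backend dev = ((9−1)/6)² = 1.778
te_Frontend dev = (6 + 4·7 + 14)/6 = 48/6 = 8; σ²_Frontend dev = ((14−6)/6)² = 1.778
te_Database migration = (13 + 4·14 + 21)/6 = 90/6 = 15; σ²_Database migration = ((21−13)/6)² = 1.778
te_Unit tests = (8 + 4·9 + 10)/6 = 54/6 = 9; σ²_Unit tests = ((10−8)/6)² = 0.111
te_Integration tests = (7 + 4·10 + 13)/6 = 60/6 = 10; σ²_Integration tests = ((13−7)/6)² = 1.000
te_Code review = (3 + 4·6 + 15)/6 = 42/6 = 7; σ²_Code review = ((15−3)/6)² = 4.000
te_Security audit = (9 + 4·13 + 17)/6 = 78/6 = 13; σ²_Security audit = ((17−9)/6)² = 1.778
te_Staging deploy = (8 + 4·12 + 22)/6 = 78/6 = 13; σ²_Staging deploy = ((22−8)/6)² = 5.444
te_Load testing = (13 + 4·14 + 15)/6 = 84/6 = 14; σ²_Load testing = ((15−13)/6)² = 0.111

Forward pass:
ES_API spec = 0; EF_API spec = 15
ES_Backend dev = 0; EF_Backend dev = 3
ES_Frontend dev = 0; EF_Frontend dev = 8
ES_Database migration = 0; EF_Database migration = 15
ES_Unit tests = max(EF_API spec=15, EF_Backend dev=3) = 15; EF_Unit tests = 15+9 = 24
ES_Integration tests = max(EF_Backend dev=3, EF_Database migration=15) = 15; EF_Integration tests = 15+10 = 25
ES_Code review = 25; EF_Code review = 25+7 = 32
ES_Security audit = max(EF_Backend dev=3, EF_Frontend dev=8) = 8; EF_Security audit = 8+13 = 21
ES_Staging deploy = max(EF_Backend dev=3, EF_Code review=32) = 32; EF_Staging deploy = 32+13 = 45
ES_Load testing = max(EF_Unit tests=24, EF_Security audit=21, EF_Staging deploy=45) = 45; EF_Load testing = 45+14 = 59
Expected project duration μ = 59 days. Critical path: Database migration → Integration tests → Code review → Staging deploy → Load testing.

Variance along critical path = 1.778 + 1.000 + 4.000 + 5.444 + 0.111 = 12.333; σ = 3.512 days.
D = μ + z·σ = 59 + 1.036·3.512 = 62.6 days

62.6 days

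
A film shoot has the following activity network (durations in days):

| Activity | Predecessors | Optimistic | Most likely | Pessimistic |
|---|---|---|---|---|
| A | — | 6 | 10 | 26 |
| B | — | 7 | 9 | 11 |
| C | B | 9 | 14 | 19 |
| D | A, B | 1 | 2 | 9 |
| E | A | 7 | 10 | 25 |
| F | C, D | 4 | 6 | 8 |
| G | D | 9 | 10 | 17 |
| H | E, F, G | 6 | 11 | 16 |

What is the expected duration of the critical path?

te_A = (6 + 4·10 + 26)/6 = 72/6 = 12
te_B = (7 + 4·9 + 11)/6 = 54/6 = 9
te_C = (9 + 4·14 + 19)/6 = 84/6 = 14
te_D = (1 + 4·2 + 9)/6 = 18/6 = 3
te_E = (7 + 4·10 + 25)/6 = 72/6 = 12
te_F = (4 + 4·6 + 8)/6 = 36/6 = 6
te_G = (9 + 4·10 + 17)/6 = 66/6 = 11
te_H = (6 + 4·11 + 16)/6 = 66/6 = 11

Forward pass:
ES_A = 0; EF_A = 12
ES_B = 0; EF_B = 9
ES_C = 9; EF_C = 9+14 = 23
ES_D = max(EF_A=12, EF_B=9) = 12; EF_D = 12+3 = 15
ES_E = 12; EF_E = 12+12 = 24
ES_F = max(EF_C=23, EF_D=15) = 23; EF_F = 23+6 = 29
ES_G = 15; EF_G = 15+11 = 26
ES_H = max(EF_E=24, EF_F=29, EF_G=26) = 29; EF_H = 29+11 = 40
Expected project duration μ = 40 days. Critical path: B → C → F → H.

40 days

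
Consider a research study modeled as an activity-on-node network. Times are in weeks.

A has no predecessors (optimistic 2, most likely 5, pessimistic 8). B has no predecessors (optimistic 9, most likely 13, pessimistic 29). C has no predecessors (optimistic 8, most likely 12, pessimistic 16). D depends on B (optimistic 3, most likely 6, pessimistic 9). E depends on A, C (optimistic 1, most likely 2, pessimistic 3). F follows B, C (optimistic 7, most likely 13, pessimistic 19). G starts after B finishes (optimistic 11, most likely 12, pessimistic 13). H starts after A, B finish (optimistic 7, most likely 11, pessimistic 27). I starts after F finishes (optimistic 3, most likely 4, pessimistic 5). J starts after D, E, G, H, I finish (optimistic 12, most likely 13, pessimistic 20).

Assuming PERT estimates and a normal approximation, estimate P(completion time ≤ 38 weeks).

0.026

te_A = (2 + 4·5 + 8)/6 = 30/6 = 5; σ²_A = ((8−2)/6)² = 1.000
te_B = (9 + 4·13 + 29)/6 = 90/6 = 15; σ²_B = ((29−9)/6)² = 11.111
te_C = (8 + 4·12 + 16)/6 = 72/6 = 12; σ²_C = ((16−8)/6)² = 1.778
te_D = (3 + 4·6 + 9)/6 = 36/6 = 6; σ²_D = ((9−3)/6)² = 1.000
te_E = (1 + 4·2 + 3)/6 = 12/6 = 2; σ²_E = ((3−1)/6)² = 0.111
te_F = (7 + 4·13 + 19)/6 = 78/6 = 13; σ²_F = ((19−7)/6)² = 4.000
te_G = (11 + 4·12 + 13)/6 = 72/6 = 12; σ²_G = ((13−11)/6)² = 0.111
te_H = (7 + 4·11 + 27)/6 = 78/6 = 13; σ²_H = ((27−7)/6)² = 11.111
te_I = (3 + 4·4 + 5)/6 = 24/6 = 4; σ²_I = ((5−3)/6)² = 0.111
te_J = (12 + 4·13 + 20)/6 = 84/6 = 14; σ²_J = ((20−12)/6)² = 1.778

Forward pass:
ES_A = 0; EF_A = 5
ES_B = 0; EF_B = 15
ES_C = 0; EF_C = 12
ES_D = 15; EF_D = 15+6 = 21
ES_E = max(EF_A=5, EF_C=12) = 12; EF_E = 12+2 = 14
ES_F = max(EF_B=15, EF_C=12) = 15; EF_F = 15+13 = 28
ES_G = 15; EF_G = 15+12 = 27
ES_H = max(EF_A=5, EF_B=15) = 15; EF_H = 15+13 = 28
ES_I = 28; EF_I = 28+4 = 32
ES_J = max(EF_D=21, EF_E=14, EF_G=27, EF_H=28, EF_I=32) = 32; EF_J = 32+14 = 46
Expected project duration μ = 46 weeks. Critical path: B → F → I → J.

Variance along critical path = 11.111 + 4.000 + 0.111 + 1.778 = 17.000; σ = √17.000 = 4.123 weeks.
Z = (38 − 46) / 4.123 = -1.940
P(T ≤ 38) = Φ(-1.940) ≈ 0.026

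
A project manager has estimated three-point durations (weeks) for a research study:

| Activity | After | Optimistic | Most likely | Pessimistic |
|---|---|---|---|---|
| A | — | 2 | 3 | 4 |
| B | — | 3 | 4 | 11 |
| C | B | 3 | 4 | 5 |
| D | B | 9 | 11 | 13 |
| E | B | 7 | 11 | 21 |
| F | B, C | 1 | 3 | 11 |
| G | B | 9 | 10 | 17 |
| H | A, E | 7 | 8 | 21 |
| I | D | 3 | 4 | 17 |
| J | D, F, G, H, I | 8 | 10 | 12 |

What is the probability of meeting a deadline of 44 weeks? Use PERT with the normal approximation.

0.973

te_A = (2 + 4·3 + 4)/6 = 18/6 = 3; σ²_A = ((4−2)/6)² = 0.111
te_B = (3 + 4·4 + 11)/6 = 30/6 = 5; σ²_B = ((11−3)/6)² = 1.778
te_C = (3 + 4·4 + 5)/6 = 24/6 = 4; σ²_C = ((5−3)/6)² = 0.111
te_D = (9 + 4·11 + 13)/6 = 66/6 = 11; σ²_D = ((13−9)/6)² = 0.444
te_E = (7 + 4·11 + 21)/6 = 72/6 = 12; σ²_E = ((21−7)/6)² = 5.444
te_F = (1 + 4·3 + 11)/6 = 24/6 = 4; σ²_F = ((11−1)/6)² = 2.778
te_G = (9 + 4·10 + 17)/6 = 66/6 = 11; σ²_G = ((17−9)/6)² = 1.778
te_H = (7 + 4·8 + 21)/6 = 60/6 = 10; σ²_H = ((21−7)/6)² = 5.444
te_I = (3 + 4·4 + 17)/6 = 36/6 = 6; σ²_I = ((17−3)/6)² = 5.444
te_J = (8 + 4·10 + 12)/6 = 60/6 = 10; σ²_J = ((12−8)/6)² = 0.444

Forward pass:
ES_A = 0; EF_A = 3
ES_B = 0; EF_B = 5
ES_C = 5; EF_C = 5+4 = 9
ES_D = 5; EF_D = 5+11 = 16
ES_E = 5; EF_E = 5+12 = 17
ES_F = max(EF_B=5, EF_C=9) = 9; EF_F = 9+4 = 13
ES_G = 5; EF_G = 5+11 = 16
ES_H = max(EF_A=3, EF_E=17) = 17; EF_H = 17+10 = 27
ES_I = 16; EF_I = 16+6 = 22
ES_J = max(EF_D=16, EF_F=13, EF_G=16, EF_H=27, EF_I=22) = 27; EF_J = 27+10 = 37
Expected project duration μ = 37 weeks. Critical path: B → E → H → J.

Variance along critical path = 1.778 + 5.444 + 5.444 + 0.444 = 13.111; σ = √13.111 = 3.621 weeks.
Z = (44 − 37) / 3.621 = 1.933
P(T ≤ 44) = Φ(1.933) ≈ 0.973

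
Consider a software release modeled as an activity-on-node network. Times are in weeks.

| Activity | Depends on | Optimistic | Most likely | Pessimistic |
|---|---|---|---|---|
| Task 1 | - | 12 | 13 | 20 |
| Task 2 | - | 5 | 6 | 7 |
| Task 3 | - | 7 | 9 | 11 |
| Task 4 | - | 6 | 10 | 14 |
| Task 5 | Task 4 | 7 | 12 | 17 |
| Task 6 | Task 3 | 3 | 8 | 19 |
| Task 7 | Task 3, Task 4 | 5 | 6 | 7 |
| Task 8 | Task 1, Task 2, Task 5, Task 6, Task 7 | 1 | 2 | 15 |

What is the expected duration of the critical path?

te_Task 1 = (12 + 4·13 + 20)/6 = 84/6 = 14
te_Task 2 = (5 + 4·6 + 7)/6 = 36/6 = 6
te_Task 3 = (7 + 4·9 + 11)/6 = 54/6 = 9
te_Task 4 = (6 + 4·10 + 14)/6 = 60/6 = 10
te_Task 5 = (7 + 4·12 + 17)/6 = 72/6 = 12
te_Task 6 = (3 + 4·8 + 19)/6 = 54/6 = 9
te_Task 7 = (5 + 4·6 + 7)/6 = 36/6 = 6
te_Task 8 = (1 + 4·2 + 15)/6 = 24/6 = 4

Forward pass:
ES_Task 1 = 0; EF_Task 1 = 14
ES_Task 2 = 0; EF_Task 2 = 6
ES_Task 3 = 0; EF_Task 3 = 9
ES_Task 4 = 0; EF_Task 4 = 10
ES_Task 5 = 10; EF_Task 5 = 10+12 = 22
ES_Task 6 = 9; EF_Task 6 = 9+9 = 18
ES_Task 7 = max(EF_Task 3=9, EF_Task 4=10) = 10; EF_Task 7 = 10+6 = 16
ES_Task 8 = max(EF_Task 1=14, EF_Task 2=6, EF_Task 5=22, EF_Task 6=18, EF_Task 7=16) = 22; EF_Task 8 = 22+4 = 26
Expected project duration μ = 26 weeks. Critical path: Task 4 → Task 5 → Task 8.

26 weeks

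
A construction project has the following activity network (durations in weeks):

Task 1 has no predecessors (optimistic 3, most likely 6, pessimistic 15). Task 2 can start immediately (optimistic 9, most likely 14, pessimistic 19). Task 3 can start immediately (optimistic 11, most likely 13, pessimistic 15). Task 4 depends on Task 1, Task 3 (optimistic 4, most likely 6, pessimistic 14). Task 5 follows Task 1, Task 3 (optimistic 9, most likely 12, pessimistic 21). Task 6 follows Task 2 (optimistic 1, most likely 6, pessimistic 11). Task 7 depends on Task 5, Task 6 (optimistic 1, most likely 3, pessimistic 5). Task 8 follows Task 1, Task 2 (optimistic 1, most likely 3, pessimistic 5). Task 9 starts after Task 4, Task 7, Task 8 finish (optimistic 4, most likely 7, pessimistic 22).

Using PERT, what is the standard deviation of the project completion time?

3.73 weeks

te_Task 1 = (3 + 4·6 + 15)/6 = 42/6 = 7; σ²_Task 1 = ((15−3)/6)² = 4.000
te_Task 2 = (9 + 4·14 + 19)/6 = 84/6 = 14; σ²_Task 2 = ((19−9)/6)² = 2.778
te_Task 3 = (11 + 4·13 + 15)/6 = 78/6 = 13; σ²_Task 3 = ((15−11)/6)² = 0.444
te_Task 4 = (4 + 4·6 + 14)/6 = 42/6 = 7; σ²_Task 4 = ((14−4)/6)² = 2.778
te_Task 5 = (9 + 4·12 + 21)/6 = 78/6 = 13; σ²_Task 5 = ((21−9)/6)² = 4.000
te_Task 6 = (1 + 4·6 + 11)/6 = 36/6 = 6; σ²_Task 6 = ((11−1)/6)² = 2.778
te_Task 7 = (1 + 4·3 + 5)/6 = 18/6 = 3; σ²_Task 7 = ((5−1)/6)² = 0.444
te_Task 8 = (1 + 4·3 + 5)/6 = 18/6 = 3; σ²_Task 8 = ((5−1)/6)² = 0.444
te_Task 9 = (4 + 4·7 + 22)/6 = 54/6 = 9; σ²_Task 9 = ((22−4)/6)² = 9.000

Forward pass:
ES_Task 1 = 0; EF_Task 1 = 7
ES_Task 2 = 0; EF_Task 2 = 14
ES_Task 3 = 0; EF_Task 3 = 13
ES_Task 4 = max(EF_Task 1=7, EF_Task 3=13) = 13; EF_Task 4 = 13+7 = 20
ES_Task 5 = max(EF_Task 1=7, EF_Task 3=13) = 13; EF_Task 5 = 13+13 = 26
ES_Task 6 = 14; EF_Task 6 = 14+6 = 20
ES_Task 7 = max(EF_Task 5=26, EF_Task 6=20) = 26; EF_Task 7 = 26+3 = 29
ES_Task 8 = max(EF_Task 1=7, EF_Task 2=14) = 14; EF_Task 8 = 14+3 = 17
ES_Task 9 = max(EF_Task 4=20, EF_Task 7=29, EF_Task 8=17) = 29; EF_Task 9 = 29+9 = 38
Expected project duration μ = 38 weeks. Critical path: Task 3 → Task 5 → Task 7 → Task 9.

Variance along critical path = 0.444 + 4.000 + 0.444 + 9.000 = 13.889
σ = √13.889 = 3.727 weeks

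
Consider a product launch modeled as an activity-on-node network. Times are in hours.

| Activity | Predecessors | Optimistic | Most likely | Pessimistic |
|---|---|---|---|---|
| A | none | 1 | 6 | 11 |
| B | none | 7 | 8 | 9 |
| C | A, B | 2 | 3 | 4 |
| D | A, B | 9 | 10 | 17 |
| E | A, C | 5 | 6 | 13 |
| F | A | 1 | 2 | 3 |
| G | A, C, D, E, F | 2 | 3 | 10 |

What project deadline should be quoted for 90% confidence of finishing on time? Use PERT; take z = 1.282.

25.5 hours

te_A = (1 + 4·6 + 11)/6 = 36/6 = 6; σ²_A = ((11−1)/6)² = 2.778
te_B = (7 + 4·8 + 9)/6 = 48/6 = 8; σ²_B = ((9−7)/6)² = 0.111
te_C = (2 + 4·3 + 4)/6 = 18/6 = 3; σ²_C = ((4−2)/6)² = 0.111
te_D = (9 + 4·10 + 17)/6 = 66/6 = 11; σ²_D = ((17−9)/6)² = 1.778
te_E = (5 + 4·6 + 13)/6 = 42/6 = 7; σ²_E = ((13−5)/6)² = 1.778
te_F = (1 + 4·2 + 3)/6 = 12/6 = 2; σ²_F = ((3−1)/6)² = 0.111
te_G = (2 + 4·3 + 10)/6 = 24/6 = 4; σ²_G = ((10−2)/6)² = 1.778

Forward pass:
ES_A = 0; EF_A = 6
ES_B = 0; EF_B = 8
ES_C = max(EF_A=6, EF_B=8) = 8; EF_C = 8+3 = 11
ES_D = max(EF_A=6, EF_B=8) = 8; EF_D = 8+11 = 19
ES_E = max(EF_A=6, EF_C=11) = 11; EF_E = 11+7 = 18
ES_F = 6; EF_F = 6+2 = 8
ES_G = max(EF_A=6, EF_C=11, EF_D=19, EF_E=18, EF_F=8) = 19; EF_G = 19+4 = 23
Expected project duration μ = 23 hours. Critical path: B → D → G.

Variance along critical path = 0.111 + 1.778 + 1.778 = 3.667; σ = 1.915 hours.
D = μ + z·σ = 23 + 1.282·1.915 = 25.5 hours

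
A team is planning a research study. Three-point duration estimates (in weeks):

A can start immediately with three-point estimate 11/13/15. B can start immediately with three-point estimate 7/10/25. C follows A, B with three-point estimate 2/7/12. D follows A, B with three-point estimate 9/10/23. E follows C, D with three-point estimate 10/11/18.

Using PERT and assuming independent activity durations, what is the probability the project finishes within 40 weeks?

te_A = (11 + 4·13 + 15)/6 = 78/6 = 13; σ²_A = ((15−11)/6)² = 0.444
te_B = (7 + 4·10 + 25)/6 = 72/6 = 12; σ²_B = ((25−7)/6)² = 9.000
te_C = (2 + 4·7 + 12)/6 = 42/6 = 7; σ²_C = ((12−2)/6)² = 2.778
te_D = (9 + 4·10 + 23)/6 = 72/6 = 12; σ²_D = ((23−9)/6)² = 5.444
te_E = (10 + 4·11 + 18)/6 = 72/6 = 12; σ²_E = ((18−10)/6)² = 1.778

Forward pass:
ES_A = 0; EF_A = 13
ES_B = 0; EF_B = 12
ES_C = max(EF_A=13, EF_B=12) = 13; EF_C = 13+7 = 20
ES_D = max(EF_A=13, EF_B=12) = 13; EF_D = 13+12 = 25
ES_E = max(EF_C=20, EF_D=25) = 25; EF_E = 25+12 = 37
Expected project duration μ = 37 weeks. Critical path: A → D → E.

Variance along critical path = 0.444 + 5.444 + 1.778 = 7.667; σ = √7.667 = 2.769 weeks.
Z = (40 − 37) / 2.769 = 1.083
P(T ≤ 40) = Φ(1.083) ≈ 0.861

0.861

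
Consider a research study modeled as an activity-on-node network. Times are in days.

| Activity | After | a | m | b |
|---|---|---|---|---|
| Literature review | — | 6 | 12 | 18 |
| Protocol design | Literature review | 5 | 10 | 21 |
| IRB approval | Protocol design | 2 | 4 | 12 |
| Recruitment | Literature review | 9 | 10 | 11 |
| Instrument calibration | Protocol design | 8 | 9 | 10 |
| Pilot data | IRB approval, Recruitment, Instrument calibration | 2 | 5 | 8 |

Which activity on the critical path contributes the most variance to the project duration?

te_Literature review = (6 + 4·12 + 18)/6 = 72/6 = 12; σ²_Literature review = ((18−6)/6)² = 4.000
te_Protocol design = (5 + 4·10 + 21)/6 = 66/6 = 11; σ²_Protocol design = ((21−5)/6)² = 7.111
te_IRB approval = (2 + 4·4 + 12)/6 = 30/6 = 5; σ²_IRB approval = ((12−2)/6)² = 2.778
te_Recruitment = (9 + 4·10 + 11)/6 = 60/6 = 10; σ²_Recruitment = ((11−9)/6)² = 0.111
te_Instrument calibration = (8 + 4·9 + 10)/6 = 54/6 = 9; σ²_Instrument calibration = ((10−8)/6)² = 0.111
te_Pilot data = (2 + 4·5 + 8)/6 = 30/6 = 5; σ²_Pilot data = ((8−2)/6)² = 1.000

Forward pass:
ES_Literature review = 0; EF_Literature review = 12
ES_Protocol design = 12; EF_Protocol design = 12+11 = 23
ES_IRB approval = 23; EF_IRB approval = 23+5 = 28
ES_Recruitment = 12; EF_Recruitment = 12+10 = 22
ES_Instrument calibration = 23; EF_Instrument calibration = 23+9 = 32
ES_Pilot data = max(EF_IRB approval=28, EF_Recruitment=22, EF_Instrument calibration=32) = 32; EF_Pilot data = 32+5 = 37
Expected project duration μ = 37 days. Critical path: Literature review → Protocol design → Instrument calibration → Pilot data.

Variances on critical path: σ²_Literature review=4.000, σ²_Protocol design=7.111, σ²_Instrument calibration=0.111, σ²_Pilot data=1.000.
Largest is σ²_Protocol design = 7.111.

Protocol design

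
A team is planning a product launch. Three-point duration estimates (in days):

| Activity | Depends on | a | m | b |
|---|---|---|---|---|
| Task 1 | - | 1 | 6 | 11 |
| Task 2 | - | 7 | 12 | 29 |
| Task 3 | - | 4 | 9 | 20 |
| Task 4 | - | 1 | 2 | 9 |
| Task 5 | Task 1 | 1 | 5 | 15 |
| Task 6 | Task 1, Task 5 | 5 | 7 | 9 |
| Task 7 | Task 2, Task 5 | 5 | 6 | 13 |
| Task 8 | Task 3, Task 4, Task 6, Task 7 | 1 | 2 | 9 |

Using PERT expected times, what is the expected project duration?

24 days

te_Task 1 = (1 + 4·6 + 11)/6 = 36/6 = 6
te_Task 2 = (7 + 4·12 + 29)/6 = 84/6 = 14
te_Task 3 = (4 + 4·9 + 20)/6 = 60/6 = 10
te_Task 4 = (1 + 4·2 + 9)/6 = 18/6 = 3
te_Task 5 = (1 + 4·5 + 15)/6 = 36/6 = 6
te_Task 6 = (5 + 4·7 + 9)/6 = 42/6 = 7
te_Task 7 = (5 + 4·6 + 13)/6 = 42/6 = 7
te_Task 8 = (1 + 4·2 + 9)/6 = 18/6 = 3

Forward pass:
ES_Task 1 = 0; EF_Task 1 = 6
ES_Task 2 = 0; EF_Task 2 = 14
ES_Task 3 = 0; EF_Task 3 = 10
ES_Task 4 = 0; EF_Task 4 = 3
ES_Task 5 = 6; EF_Task 5 = 6+6 = 12
ES_Task 6 = max(EF_Task 1=6, EF_Task 5=12) = 12; EF_Task 6 = 12+7 = 19
ES_Task 7 = max(EF_Task 2=14, EF_Task 5=12) = 14; EF_Task 7 = 14+7 = 21
ES_Task 8 = max(EF_Task 3=10, EF_Task 4=3, EF_Task 6=19, EF_Task 7=21) = 21; EF_Task 8 = 21+3 = 24
Expected project duration μ = 24 days. Critical path: Task 2 → Task 7 → Task 8.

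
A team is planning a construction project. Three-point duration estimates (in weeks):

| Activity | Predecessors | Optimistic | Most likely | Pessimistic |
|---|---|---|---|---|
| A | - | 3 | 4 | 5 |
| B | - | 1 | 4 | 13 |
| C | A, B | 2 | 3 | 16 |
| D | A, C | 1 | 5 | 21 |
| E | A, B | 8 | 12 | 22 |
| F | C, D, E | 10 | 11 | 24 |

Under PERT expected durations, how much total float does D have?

1 weeks

te_A = (3 + 4·4 + 5)/6 = 24/6 = 4
te_B = (1 + 4·4 + 13)/6 = 30/6 = 5
te_C = (2 + 4·3 + 16)/6 = 30/6 = 5
te_D = (1 + 4·5 + 21)/6 = 42/6 = 7
te_E = (8 + 4·12 + 22)/6 = 78/6 = 13
te_F = (10 + 4·11 + 24)/6 = 78/6 = 13

Forward pass:
ES_A = 0; EF_A = 4
ES_B = 0; EF_B = 5
ES_C = max(EF_A=4, EF_B=5) = 5; EF_C = 5+5 = 10
ES_D = max(EF_A=4, EF_C=10) = 10; EF_D = 10+7 = 17
ES_E = max(EF_A=4, EF_B=5) = 5; EF_E = 5+13 = 18
ES_F = max(EF_C=10, EF_D=17, EF_E=18) = 18; EF_F = 18+13 = 31
Expected project duration μ = 31 weeks. Critical path: B → E → F.

Backward pass:
LF_F = 31; LS_F = 31−13 = 18
LF_E = LS_F = 18; LS_E = 18−13 = 5
LF_D = LS_F = 18; LS_D = 18−7 = 11
LF_C = min(LS_D=11, LS_F=18) = 11; LS_C = 11−5 = 6
LF_B = min(LS_C=6, LS_E=5) = 5; LS_B = 5−5 = 0
LF_A = min(LS_C=6, LS_D=11, LS_E=5) = 5; LS_A = 5−4 = 1
Slack_D = LS_D − ES_D = 11 − 10 = 1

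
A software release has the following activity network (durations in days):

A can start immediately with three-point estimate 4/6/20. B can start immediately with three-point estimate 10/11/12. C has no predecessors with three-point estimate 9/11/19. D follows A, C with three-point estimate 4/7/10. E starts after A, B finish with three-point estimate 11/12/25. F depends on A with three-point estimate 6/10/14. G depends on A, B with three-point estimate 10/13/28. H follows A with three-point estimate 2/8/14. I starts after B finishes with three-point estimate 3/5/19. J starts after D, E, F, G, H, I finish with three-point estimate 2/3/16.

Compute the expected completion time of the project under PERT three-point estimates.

31 days

te_A = (4 + 4·6 + 20)/6 = 48/6 = 8
te_B = (10 + 4·11 + 12)/6 = 66/6 = 11
te_C = (9 + 4·11 + 19)/6 = 72/6 = 12
te_D = (4 + 4·7 + 10)/6 = 42/6 = 7
te_E = (11 + 4·12 + 25)/6 = 84/6 = 14
te_F = (6 + 4·10 + 14)/6 = 60/6 = 10
te_G = (10 + 4·13 + 28)/6 = 90/6 = 15
te_H = (2 + 4·8 + 14)/6 = 48/6 = 8
te_I = (3 + 4·5 + 19)/6 = 42/6 = 7
te_J = (2 + 4·3 + 16)/6 = 30/6 = 5

Forward pass:
ES_A = 0; EF_A = 8
ES_B = 0; EF_B = 11
ES_C = 0; EF_C = 12
ES_D = max(EF_A=8, EF_C=12) = 12; EF_D = 12+7 = 19
ES_E = max(EF_A=8, EF_B=11) = 11; EF_E = 11+14 = 25
ES_F = 8; EF_F = 8+10 = 18
ES_G = max(EF_A=8, EF_B=11) = 11; EF_G = 11+15 = 26
ES_H = 8; EF_H = 8+8 = 16
ES_I = 11; EF_I = 11+7 = 18
ES_J = max(EF_D=19, EF_E=25, EF_F=18, EF_G=26, EF_H=16, EF_I=18) = 26; EF_J = 26+5 = 31
Expected project duration μ = 31 days. Critical path: B → G → J.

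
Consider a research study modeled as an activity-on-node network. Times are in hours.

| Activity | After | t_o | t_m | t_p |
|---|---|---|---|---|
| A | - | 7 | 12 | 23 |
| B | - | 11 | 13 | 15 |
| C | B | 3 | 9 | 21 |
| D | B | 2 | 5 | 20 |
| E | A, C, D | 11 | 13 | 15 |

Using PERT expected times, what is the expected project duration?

te_A = (7 + 4·12 + 23)/6 = 78/6 = 13
te_B = (11 + 4·13 + 15)/6 = 78/6 = 13
te_C = (3 + 4·9 + 21)/6 = 60/6 = 10
te_D = (2 + 4·5 + 20)/6 = 42/6 = 7
te_E = (11 + 4·13 + 15)/6 = 78/6 = 13

Forward pass:
ES_A = 0; EF_A = 13
ES_B = 0; EF_B = 13
ES_C = 13; EF_C = 13+10 = 23
ES_D = 13; EF_D = 13+7 = 20
ES_E = max(EF_A=13, EF_C=23, EF_D=20) = 23; EF_E = 23+13 = 36
Expected project duration μ = 36 hours. Critical path: B → C → E.

36 hours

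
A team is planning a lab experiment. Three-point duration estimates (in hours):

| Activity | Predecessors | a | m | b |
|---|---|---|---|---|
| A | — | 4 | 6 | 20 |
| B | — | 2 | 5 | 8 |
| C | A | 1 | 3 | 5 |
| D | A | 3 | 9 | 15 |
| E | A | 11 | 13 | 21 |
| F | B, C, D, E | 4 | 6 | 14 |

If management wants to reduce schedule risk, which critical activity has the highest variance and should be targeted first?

A

te_A = (4 + 4·6 + 20)/6 = 48/6 = 8; σ²_A = ((20−4)/6)² = 7.111
te_B = (2 + 4·5 + 8)/6 = 30/6 = 5; σ²_B = ((8−2)/6)² = 1.000
te_C = (1 + 4·3 + 5)/6 = 18/6 = 3; σ²_C = ((5−1)/6)² = 0.444
te_D = (3 + 4·9 + 15)/6 = 54/6 = 9; σ²_D = ((15−3)/6)² = 4.000
te_E = (11 + 4·13 + 21)/6 = 84/6 = 14; σ²_E = ((21−11)/6)² = 2.778
te_F = (4 + 4·6 + 14)/6 = 42/6 = 7; σ²_F = ((14−4)/6)² = 2.778

Forward pass:
ES_A = 0; EF_A = 8
ES_B = 0; EF_B = 5
ES_C = 8; EF_C = 8+3 = 11
ES_D = 8; EF_D = 8+9 = 17
ES_E = 8; EF_E = 8+14 = 22
ES_F = max(EF_B=5, EF_C=11, EF_D=17, EF_E=22) = 22; EF_F = 22+7 = 29
Expected project duration μ = 29 hours. Critical path: A → E → F.

Variances on critical path: σ²_A=7.111, σ²_E=2.778, σ²_F=2.778.
Largest is σ²_A = 7.111.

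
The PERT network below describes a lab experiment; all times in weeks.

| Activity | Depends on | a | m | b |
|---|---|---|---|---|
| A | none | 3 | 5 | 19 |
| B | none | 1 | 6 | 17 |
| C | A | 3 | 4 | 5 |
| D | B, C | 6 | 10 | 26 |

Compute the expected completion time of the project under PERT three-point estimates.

te_A = (3 + 4·5 + 19)/6 = 42/6 = 7
te_B = (1 + 4·6 + 17)/6 = 42/6 = 7
te_C = (3 + 4·4 + 5)/6 = 24/6 = 4
te_D = (6 + 4·10 + 26)/6 = 72/6 = 12

Forward pass:
ES_A = 0; EF_A = 7
ES_B = 0; EF_B = 7
ES_C = 7; EF_C = 7+4 = 11
ES_D = max(EF_B=7, EF_C=11) = 11; EF_D = 11+12 = 23
Expected project duration μ = 23 weeks. Critical path: A → C → D.

23 weeks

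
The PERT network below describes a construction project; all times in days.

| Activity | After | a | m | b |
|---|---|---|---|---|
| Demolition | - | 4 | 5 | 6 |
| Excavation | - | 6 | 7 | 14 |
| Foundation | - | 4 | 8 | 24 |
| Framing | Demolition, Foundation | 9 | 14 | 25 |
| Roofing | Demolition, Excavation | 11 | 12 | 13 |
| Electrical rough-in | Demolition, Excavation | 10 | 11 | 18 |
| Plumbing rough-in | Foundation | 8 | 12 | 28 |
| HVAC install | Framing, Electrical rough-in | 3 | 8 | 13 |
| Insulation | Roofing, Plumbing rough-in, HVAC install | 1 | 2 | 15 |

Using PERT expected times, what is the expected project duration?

te_Demolition = (4 + 4·5 + 6)/6 = 30/6 = 5
te_Excavation = (6 + 4·7 + 14)/6 = 48/6 = 8
te_Foundation = (4 + 4·8 + 24)/6 = 60/6 = 10
te_Framing = (9 + 4·14 + 25)/6 = 90/6 = 15
te_Roofing = (11 + 4·12 + 13)/6 = 72/6 = 12
te_Electrical rough-in = (10 + 4·11 + 18)/6 = 72/6 = 12
te_Plumbing rough-in = (8 + 4·12 + 28)/6 = 84/6 = 14
te_HVAC install = (3 + 4·8 + 13)/6 = 48/6 = 8
te_Insulation = (1 + 4·2 + 15)/6 = 24/6 = 4

Forward pass:
ES_Demolition = 0; EF_Demolition = 5
ES_Excavation = 0; EF_Excavation = 8
ES_Foundation = 0; EF_Foundation = 10
ES_Framing = max(EF_Demolition=5, EF_Foundation=10) = 10; EF_Framing = 10+15 = 25
ES_Roofing = max(EF_Demolition=5, EF_Excavation=8) = 8; EF_Roofing = 8+12 = 20
ES_Electrical rough-in = max(EF_Demolition=5, EF_Excavation=8) = 8; EF_Electrical rough-in = 8+12 = 20
ES_Plumbing rough-in = 10; EF_Plumbing rough-in = 10+14 = 24
ES_HVAC install = max(EF_Framing=25, EF_Electrical rough-in=20) = 25; EF_HVAC install = 25+8 = 33
ES_Insulation = max(EF_Roofing=20, EF_Plumbing rough-in=24, EF_HVAC install=33) = 33; EF_Insulation = 33+4 = 37
Expected project duration μ = 37 days. Critical path: Foundation → Framing → HVAC install → Insulation.

37 days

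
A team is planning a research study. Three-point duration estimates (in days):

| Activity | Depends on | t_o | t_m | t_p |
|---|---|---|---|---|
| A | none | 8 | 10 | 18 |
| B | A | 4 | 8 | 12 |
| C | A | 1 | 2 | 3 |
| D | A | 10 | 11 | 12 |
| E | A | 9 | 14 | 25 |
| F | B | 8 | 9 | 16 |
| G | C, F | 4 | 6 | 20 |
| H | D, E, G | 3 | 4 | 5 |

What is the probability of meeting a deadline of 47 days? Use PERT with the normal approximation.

te_A = (8 + 4·10 + 18)/6 = 66/6 = 11; σ²_A = ((18−8)/6)² = 2.778
te_B = (4 + 4·8 + 12)/6 = 48/6 = 8; σ²_B = ((12−4)/6)² = 1.778
te_C = (1 + 4·2 + 3)/6 = 12/6 = 2; σ²_C = ((3−1)/6)² = 0.111
te_D = (10 + 4·11 + 12)/6 = 66/6 = 11; σ²_D = ((12−10)/6)² = 0.111
te_E = (9 + 4·14 + 25)/6 = 90/6 = 15; σ²_E = ((25−9)/6)² = 7.111
te_F = (8 + 4·9 + 16)/6 = 60/6 = 10; σ²_F = ((16−8)/6)² = 1.778
te_G = (4 + 4·6 + 20)/6 = 48/6 = 8; σ²_G = ((20−4)/6)² = 7.111
te_H = (3 + 4·4 + 5)/6 = 24/6 = 4; σ²_H = ((5−3)/6)² = 0.111

Forward pass:
ES_A = 0; EF_A = 11
ES_B = 11; EF_B = 11+8 = 19
ES_C = 11; EF_C = 11+2 = 13
ES_D = 11; EF_D = 11+11 = 22
ES_E = 11; EF_E = 11+15 = 26
ES_F = 19; EF_F = 19+10 = 29
ES_G = max(EF_C=13, EF_F=29) = 29; EF_G = 29+8 = 37
ES_H = max(EF_D=22, EF_E=26, EF_G=37) = 37; EF_H = 37+4 = 41
Expected project duration μ = 41 days. Critical path: A → B → F → G → H.

Variance along critical path = 2.778 + 1.778 + 1.778 + 7.111 + 0.111 = 13.556; σ = √13.556 = 3.682 days.
Z = (47 − 41) / 3.682 = 1.630
P(T ≤ 47) = Φ(1.630) ≈ 0.948

0.948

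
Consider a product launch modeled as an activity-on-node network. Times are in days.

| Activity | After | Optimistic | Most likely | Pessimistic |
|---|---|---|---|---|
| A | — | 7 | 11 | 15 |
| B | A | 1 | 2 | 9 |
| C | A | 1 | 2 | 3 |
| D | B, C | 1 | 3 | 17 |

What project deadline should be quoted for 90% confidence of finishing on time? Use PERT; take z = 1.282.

te_A = (7 + 4·11 + 15)/6 = 66/6 = 11; σ²_A = ((15−7)/6)² = 1.778
te_B = (1 + 4·2 + 9)/6 = 18/6 = 3; σ²_B = ((9−1)/6)² = 1.778
te_C = (1 + 4·2 + 3)/6 = 12/6 = 2; σ²_C = ((3−1)/6)² = 0.111
te_D = (1 + 4·3 + 17)/6 = 30/6 = 5; σ²_D = ((17−1)/6)² = 7.111

Forward pass:
ES_A = 0; EF_A = 11
ES_B = 11; EF_B = 11+3 = 14
ES_C = 11; EF_C = 11+2 = 13
ES_D = max(EF_B=14, EF_C=13) = 14; EF_D = 14+5 = 19
Expected project duration μ = 19 days. Critical path: A → B → D.

Variance along critical path = 1.778 + 1.778 + 7.111 = 10.667; σ = 3.266 days.
D = μ + z·σ = 19 + 1.282·3.266 = 23.2 days

23.2 days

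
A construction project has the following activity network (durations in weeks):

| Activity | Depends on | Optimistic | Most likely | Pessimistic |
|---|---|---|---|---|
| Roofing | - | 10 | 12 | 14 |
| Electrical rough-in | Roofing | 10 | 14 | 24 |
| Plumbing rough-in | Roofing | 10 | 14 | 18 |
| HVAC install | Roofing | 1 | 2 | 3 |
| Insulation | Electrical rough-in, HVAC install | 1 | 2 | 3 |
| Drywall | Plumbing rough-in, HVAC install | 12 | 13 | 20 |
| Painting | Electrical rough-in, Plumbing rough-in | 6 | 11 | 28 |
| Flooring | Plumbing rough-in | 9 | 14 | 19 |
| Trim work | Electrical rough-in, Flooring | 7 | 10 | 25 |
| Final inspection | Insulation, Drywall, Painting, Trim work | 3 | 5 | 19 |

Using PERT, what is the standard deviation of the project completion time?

te_Roofing = (10 + 4·12 + 14)/6 = 72/6 = 12; σ²_Roofing = ((14−10)/6)² = 0.444
te_Electrical rough-in = (10 + 4·14 + 24)/6 = 90/6 = 15; σ²_Electrical rough-in = ((24−10)/6)² = 5.444
te_Plumbing rough-in = (10 + 4·14 + 18)/6 = 84/6 = 14; σ²_Plumbing rough-in = ((18−10)/6)² = 1.778
te_HVAC install = (1 + 4·2 + 3)/6 = 12/6 = 2; σ²_HVAC install = ((3−1)/6)² = 0.111
te_Insulation = (1 + 4·2 + 3)/6 = 12/6 = 2; σ²_Insulation = ((3−1)/6)² = 0.111
te_Drywall = (12 + 4·13 + 20)/6 = 84/6 = 14; σ²_Drywall = ((20−12)/6)² = 1.778
te_Painting = (6 + 4·11 + 28)/6 = 78/6 = 13; σ²_Painting = ((28−6)/6)² = 13.444
te_Flooring = (9 + 4·14 + 19)/6 = 84/6 = 14; σ²_Flooring = ((19−9)/6)² = 2.778
te_Trim work = (7 + 4·10 + 25)/6 = 72/6 = 12; σ²_Trim work = ((25−7)/6)² = 9.000
te_Final inspection = (3 + 4·5 + 19)/6 = 42/6 = 7; σ²_Final inspection = ((19−3)/6)² = 7.111

Forward pass:
ES_Roofing = 0; EF_Roofing = 12
ES_Electrical rough-in = 12; EF_Electrical rough-in = 12+15 = 27
ES_Plumbing rough-in = 12; EF_Plumbing rough-in = 12+14 = 26
ES_HVAC install = 12; EF_HVAC install = 12+2 = 14
ES_Insulation = max(EF_Electrical rough-in=27, EF_HVAC install=14) = 27; EF_Insulation = 27+2 = 29
ES_Drywall = max(EF_Plumbing rough-in=26, EF_HVAC install=14) = 26; EF_Drywall = 26+14 = 40
ES_Painting = max(EF_Electrical rough-in=27, EF_Plumbing rough-in=26) = 27; EF_Painting = 27+13 = 40
ES_Flooring = 26; EF_Flooring = 26+14 = 40
ES_Trim work = max(EF_Electrical rough-in=27, EF_Flooring=40) = 40; EF_Trim work = 40+12 = 52
ES_Final inspection = max(EF_Insulation=29, EF_Drywall=40, EF_Painting=40, EF_Trim work=52) = 52; EF_Final inspection = 52+7 = 59
Expected project duration μ = 59 weeks. Critical path: Roofing → Plumbing rough-in → Flooring → Trim work → Final inspection.

Variance along critical path = 0.444 + 1.778 + 2.778 + 9.000 + 7.111 = 21.111
σ = √21.111 = 4.595 weeks

4.59 weeks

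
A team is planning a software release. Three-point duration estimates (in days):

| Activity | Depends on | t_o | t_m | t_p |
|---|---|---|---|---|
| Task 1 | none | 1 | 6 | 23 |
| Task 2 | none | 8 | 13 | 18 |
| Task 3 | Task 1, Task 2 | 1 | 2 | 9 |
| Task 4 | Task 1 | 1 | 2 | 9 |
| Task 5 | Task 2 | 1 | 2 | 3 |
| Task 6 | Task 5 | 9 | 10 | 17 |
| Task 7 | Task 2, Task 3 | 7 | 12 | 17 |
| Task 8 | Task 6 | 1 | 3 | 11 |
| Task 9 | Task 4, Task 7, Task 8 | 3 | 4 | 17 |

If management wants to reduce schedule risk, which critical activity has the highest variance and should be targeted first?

te_Task 1 = (1 + 4·6 + 23)/6 = 48/6 = 8; σ²_Task 1 = ((23−1)/6)² = 13.444
te_Task 2 = (8 + 4·13 + 18)/6 = 78/6 = 13; σ²_Task 2 = ((18−8)/6)² = 2.778
te_Task 3 = (1 + 4·2 + 9)/6 = 18/6 = 3; σ²_Task 3 = ((9−1)/6)² = 1.778
te_Task 4 = (1 + 4·2 + 9)/6 = 18/6 = 3; σ²_Task 4 = ((9−1)/6)² = 1.778
te_Task 5 = (1 + 4·2 + 3)/6 = 12/6 = 2; σ²_Task 5 = ((3−1)/6)² = 0.111
te_Task 6 = (9 + 4·10 + 17)/6 = 66/6 = 11; σ²_Task 6 = ((17−9)/6)² = 1.778
te_Task 7 = (7 + 4·12 + 17)/6 = 72/6 = 12; σ²_Task 7 = ((17−7)/6)² = 2.778
te_Task 8 = (1 + 4·3 + 11)/6 = 24/6 = 4; σ²_Task 8 = ((11−1)/6)² = 2.778
te_Task 9 = (3 + 4·4 + 17)/6 = 36/6 = 6; σ²_Task 9 = ((17−3)/6)² = 5.444

Forward pass:
ES_Task 1 = 0; EF_Task 1 = 8
ES_Task 2 = 0; EF_Task 2 = 13
ES_Task 3 = max(EF_Task 1=8, EF_Task 2=13) = 13; EF_Task 3 = 13+3 = 16
ES_Task 4 = 8; EF_Task 4 = 8+3 = 11
ES_Task 5 = 13; EF_Task 5 = 13+2 = 15
ES_Task 6 = 15; EF_Task 6 = 15+11 = 26
ES_Task 7 = max(EF_Task 2=13, EF_Task 3=16) = 16; EF_Task 7 = 16+12 = 28
ES_Task 8 = 26; EF_Task 8 = 26+4 = 30
ES_Task 9 = max(EF_Task 4=11, EF_Task 7=28, EF_Task 8=30) = 30; EF_Task 9 = 30+6 = 36
Expected project duration μ = 36 days. Critical path: Task 2 → Task 5 → Task 6 → Task 8 → Task 9.

Variances on critical path: σ²_Task 2=2.778, σ²_Task 5=0.111, σ²_Task 6=1.778, σ²_Task 8=2.778, σ²_Task 9=5.444.
Largest is σ²_Task 9 = 5.444.

Task 9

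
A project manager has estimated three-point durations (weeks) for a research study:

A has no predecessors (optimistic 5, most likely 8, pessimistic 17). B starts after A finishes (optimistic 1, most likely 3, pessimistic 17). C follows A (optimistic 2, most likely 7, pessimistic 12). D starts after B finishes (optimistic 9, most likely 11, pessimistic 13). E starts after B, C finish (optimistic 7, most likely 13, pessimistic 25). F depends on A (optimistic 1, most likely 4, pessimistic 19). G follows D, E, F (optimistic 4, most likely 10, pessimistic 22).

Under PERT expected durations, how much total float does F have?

te_A = (5 + 4·8 + 17)/6 = 54/6 = 9
te_B = (1 + 4·3 + 17)/6 = 30/6 = 5
te_C = (2 + 4·7 + 12)/6 = 42/6 = 7
te_D = (9 + 4·11 + 13)/6 = 66/6 = 11
te_E = (7 + 4·13 + 25)/6 = 84/6 = 14
te_F = (1 + 4·4 + 19)/6 = 36/6 = 6
te_G = (4 + 4·10 + 22)/6 = 66/6 = 11

Forward pass:
ES_A = 0; EF_A = 9
ES_B = 9; EF_B = 9+5 = 14
ES_C = 9; EF_C = 9+7 = 16
ES_D = 14; EF_D = 14+11 = 25
ES_E = max(EF_B=14, EF_C=16) = 16; EF_E = 16+14 = 30
ES_F = 9; EF_F = 9+6 = 15
ES_G = max(EF_D=25, EF_E=30, EF_F=15) = 30; EF_G = 30+11 = 41
Expected project duration μ = 41 weeks. Critical path: A → C → E → G.

Backward pass:
LF_G = 41; LS_G = 41−11 = 30
LF_F = LS_G = 30; LS_F = 30−6 = 24
LF_E = LS_G = 30; LS_E = 30−14 = 16
LF_D = LS_G = 30; LS_D = 30−11 = 19
LF_C = LS_E = 16; LS_C = 16−7 = 9
LF_B = min(LS_D=19, LS_E=16) = 16; LS_B = 16−5 = 11
LF_A = min(LS_B=11, LS_C=9, LS_F=24) = 9; LS_A = 9−9 = 0
Slack_F = LS_F − ES_F = 24 − 9 = 15

15 weeks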